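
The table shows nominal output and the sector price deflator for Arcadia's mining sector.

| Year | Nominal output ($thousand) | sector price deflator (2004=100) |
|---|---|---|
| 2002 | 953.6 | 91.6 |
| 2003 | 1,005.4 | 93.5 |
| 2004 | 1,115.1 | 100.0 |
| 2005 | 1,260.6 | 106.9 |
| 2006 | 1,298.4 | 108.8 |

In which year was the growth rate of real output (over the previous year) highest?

2003: real = 1005.4/0.935 = 1075.29; growth vs 2002 (1041.05) = 3.29%.
2004: real = 1115.1/1.000 = 1115.10; growth vs 2003 (1075.29) = 3.70%.
2005: real = 1260.6/1.069 = 1179.23; growth vs 2004 (1115.10) = 5.75%.
2006: real = 1298.4/1.088 = 1193.38; growth vs 2005 (1179.23) = 1.20%.

2005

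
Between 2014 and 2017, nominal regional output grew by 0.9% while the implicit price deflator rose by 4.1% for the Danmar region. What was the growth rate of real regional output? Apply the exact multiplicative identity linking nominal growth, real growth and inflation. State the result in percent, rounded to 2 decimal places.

(1 + g_nom) = (1 + g_real)(1 + π), so g_real = 1.0090 / 1.0410 − 1 = -0.03074.

-3.07%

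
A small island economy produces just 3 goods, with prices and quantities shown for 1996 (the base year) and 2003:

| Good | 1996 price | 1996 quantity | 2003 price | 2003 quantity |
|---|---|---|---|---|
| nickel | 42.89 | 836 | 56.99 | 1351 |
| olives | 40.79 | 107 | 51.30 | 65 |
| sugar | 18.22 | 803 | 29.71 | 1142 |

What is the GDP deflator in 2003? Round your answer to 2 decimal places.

140.36

Nominal GDP 2003 = 56.99·1351 + 51.30·65 + 29.71·1142 = 114256.81.
Real GDP 2003 (at 1996 prices) = 42.89·1351 + 40.79·65 + 18.22·1142 = 81402.98.
Deflator = Nominal/Real × 100 = 114256.81/81402.98 × 100 = 140.359.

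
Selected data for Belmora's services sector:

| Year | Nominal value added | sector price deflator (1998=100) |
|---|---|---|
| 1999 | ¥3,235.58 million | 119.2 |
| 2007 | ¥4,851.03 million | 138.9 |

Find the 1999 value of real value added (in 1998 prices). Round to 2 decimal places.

¥2,714.41 million

Real value added = Nominal / (sector price deflator/100) = 3235.58 / 1.192 = 2714.41.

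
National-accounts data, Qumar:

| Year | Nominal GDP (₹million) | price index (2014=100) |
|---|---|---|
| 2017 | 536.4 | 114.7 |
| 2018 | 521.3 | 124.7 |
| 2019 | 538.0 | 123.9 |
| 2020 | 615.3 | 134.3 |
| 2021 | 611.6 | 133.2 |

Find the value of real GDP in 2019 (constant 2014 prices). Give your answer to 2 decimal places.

Real GDP 2019 = 538.0 / 1.239 = 434.22.

₹434.22 million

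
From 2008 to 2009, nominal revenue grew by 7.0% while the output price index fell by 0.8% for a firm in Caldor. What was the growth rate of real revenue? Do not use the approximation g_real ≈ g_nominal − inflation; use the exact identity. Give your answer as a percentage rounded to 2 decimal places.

7.86%

(1 + g_nom) = (1 + g_real)(1 + π), so g_real = 1.0700 / 0.9920 − 1 = 0.07863.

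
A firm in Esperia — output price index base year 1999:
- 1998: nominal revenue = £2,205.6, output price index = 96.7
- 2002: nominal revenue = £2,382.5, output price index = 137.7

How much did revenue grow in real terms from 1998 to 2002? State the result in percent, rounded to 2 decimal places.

Real revenue 1998 = 2205.6 / 0.967 = 2280.87.
Real revenue 2002 = 2382.5 / 1.377 = 1730.21.
Real growth = 1730.21 / 2280.87 − 1 = -0.2414.

-24.14%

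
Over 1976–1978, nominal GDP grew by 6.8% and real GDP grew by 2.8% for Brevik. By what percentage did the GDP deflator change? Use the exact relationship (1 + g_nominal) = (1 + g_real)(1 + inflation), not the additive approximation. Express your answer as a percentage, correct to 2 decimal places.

(1 + g_nom) = (1 + g_real)(1 + π), so π = 1.0680 / 1.0280 − 1 = 0.03891.

3.89%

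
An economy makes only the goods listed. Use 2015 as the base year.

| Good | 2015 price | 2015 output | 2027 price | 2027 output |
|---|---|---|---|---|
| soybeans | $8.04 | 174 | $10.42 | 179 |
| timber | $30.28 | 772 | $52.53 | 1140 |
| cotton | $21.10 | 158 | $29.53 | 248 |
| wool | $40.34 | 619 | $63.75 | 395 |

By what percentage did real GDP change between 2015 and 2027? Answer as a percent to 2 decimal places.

Real GDP 2015 = Nominal GDP 2015 = 8.04·174 + 30.28·772 + 21.10·158 + 40.34·619 = 53079.38.
Real GDP 2027 (at 2015 prices) = 8.04·179 + 30.28·1140 + 21.10·248 + 40.34·395 = 57125.46.
Real growth = 57125.46/53079.38 − 1 = 0.0762.

7.62%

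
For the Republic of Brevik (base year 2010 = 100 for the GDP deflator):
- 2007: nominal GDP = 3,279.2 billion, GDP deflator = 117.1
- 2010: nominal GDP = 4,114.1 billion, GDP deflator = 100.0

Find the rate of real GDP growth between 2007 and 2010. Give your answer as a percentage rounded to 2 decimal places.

46.91%

Deflate each year: 2007 → 3279.2/1.171 = 2800.34; 2010 → 4114.1/1.000 = 4114.10.
So real GDP changed by 4114.10/2800.34 − 1 = 0.4691, i.e. 46.91%.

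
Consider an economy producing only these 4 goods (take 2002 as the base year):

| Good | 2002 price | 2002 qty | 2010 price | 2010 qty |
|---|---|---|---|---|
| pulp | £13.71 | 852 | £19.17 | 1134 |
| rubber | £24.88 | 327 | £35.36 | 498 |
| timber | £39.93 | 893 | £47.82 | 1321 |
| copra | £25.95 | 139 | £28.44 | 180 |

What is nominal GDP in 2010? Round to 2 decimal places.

Nominal GDP 2010 = Σ (p_2010 × q_2010) = 19.17·1134 + 35.36·498 + 47.82·1321 + 28.44·180 = 107637.48.

£107637.48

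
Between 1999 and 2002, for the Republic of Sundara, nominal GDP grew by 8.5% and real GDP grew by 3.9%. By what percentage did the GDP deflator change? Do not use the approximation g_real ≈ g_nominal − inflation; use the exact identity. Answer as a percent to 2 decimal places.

(1 + g_nom) = (1 + g_real)(1 + π), so π = 1.0850 / 1.0390 − 1 = 0.04427.

4.43%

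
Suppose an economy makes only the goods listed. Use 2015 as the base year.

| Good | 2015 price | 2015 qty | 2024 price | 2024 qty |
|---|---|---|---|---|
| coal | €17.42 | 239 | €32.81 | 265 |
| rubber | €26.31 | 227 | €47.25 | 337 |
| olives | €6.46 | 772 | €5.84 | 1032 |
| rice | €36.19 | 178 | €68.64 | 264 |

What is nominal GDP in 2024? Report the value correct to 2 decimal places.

Nominal GDP 2024 = Σ (p_2024 × q_2024) = 32.81·265 + 47.25·337 + 5.84·1032 + 68.64·264 = 48765.74.

€48765.74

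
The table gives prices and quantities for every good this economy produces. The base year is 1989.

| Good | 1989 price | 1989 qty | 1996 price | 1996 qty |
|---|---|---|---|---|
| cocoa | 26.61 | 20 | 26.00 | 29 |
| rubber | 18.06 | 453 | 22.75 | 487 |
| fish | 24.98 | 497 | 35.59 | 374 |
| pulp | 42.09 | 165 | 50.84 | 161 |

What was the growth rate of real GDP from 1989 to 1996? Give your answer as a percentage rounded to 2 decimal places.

Real GDP 1989 = Nominal GDP 1989 = 26.61·20 + 18.06·453 + 24.98·497 + 42.09·165 = 28073.29.
Real GDP 1996 (at 1989 prices) = 26.61·29 + 18.06·487 + 24.98·374 + 42.09·161 = 25685.92.
Real growth = 25685.92/28073.29 − 1 = -0.0850.

-8.50%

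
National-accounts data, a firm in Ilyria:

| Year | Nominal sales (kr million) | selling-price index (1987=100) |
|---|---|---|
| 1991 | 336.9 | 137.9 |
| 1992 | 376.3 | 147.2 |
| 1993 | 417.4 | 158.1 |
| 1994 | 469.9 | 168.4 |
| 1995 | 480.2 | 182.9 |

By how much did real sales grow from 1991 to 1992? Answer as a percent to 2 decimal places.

4.64%

Real sales 1991 = 336.9/1.379 = 244.31.
Real sales 1992 = 376.3/1.472 = 255.64.
Change = 255.64/244.31 − 1 = 0.0464.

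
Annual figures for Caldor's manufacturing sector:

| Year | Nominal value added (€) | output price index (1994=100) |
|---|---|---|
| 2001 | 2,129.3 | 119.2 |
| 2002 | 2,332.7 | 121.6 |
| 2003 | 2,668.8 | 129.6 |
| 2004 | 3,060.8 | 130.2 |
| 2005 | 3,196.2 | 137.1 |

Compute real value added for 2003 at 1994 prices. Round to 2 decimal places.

€2,059.26

Real value added 2003 = 2668.8 / 1.296 = 2059.26.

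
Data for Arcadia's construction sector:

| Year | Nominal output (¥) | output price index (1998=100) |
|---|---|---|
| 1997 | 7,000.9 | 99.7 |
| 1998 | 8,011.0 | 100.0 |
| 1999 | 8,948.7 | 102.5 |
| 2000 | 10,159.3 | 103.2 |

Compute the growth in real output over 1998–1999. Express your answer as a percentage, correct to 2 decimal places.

Real output 1998 = 8011.0/1.000 = 8011.00.
Real output 1999 = 8948.7/1.025 = 8730.44.
Change = 8730.44/8011.00 − 1 = 0.0898.

8.98%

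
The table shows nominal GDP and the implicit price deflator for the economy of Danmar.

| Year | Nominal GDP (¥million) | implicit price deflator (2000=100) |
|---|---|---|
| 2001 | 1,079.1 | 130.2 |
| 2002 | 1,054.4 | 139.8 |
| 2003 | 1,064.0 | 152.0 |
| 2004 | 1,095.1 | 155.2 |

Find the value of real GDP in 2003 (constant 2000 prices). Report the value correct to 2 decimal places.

¥700.00 million

Real GDP 2003 = 1064.0 / 1.520 = 700.00.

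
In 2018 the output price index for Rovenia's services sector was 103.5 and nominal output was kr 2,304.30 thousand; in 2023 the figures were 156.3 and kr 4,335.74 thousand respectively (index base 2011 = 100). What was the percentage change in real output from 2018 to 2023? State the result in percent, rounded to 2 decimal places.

Real output 2018 = 2304.30 / 1.035 = 2226.38.
Real output 2023 = 4335.74 / 1.563 = 2773.99.
Real growth = 2773.99 / 2226.38 − 1 = 0.2460.

24.60%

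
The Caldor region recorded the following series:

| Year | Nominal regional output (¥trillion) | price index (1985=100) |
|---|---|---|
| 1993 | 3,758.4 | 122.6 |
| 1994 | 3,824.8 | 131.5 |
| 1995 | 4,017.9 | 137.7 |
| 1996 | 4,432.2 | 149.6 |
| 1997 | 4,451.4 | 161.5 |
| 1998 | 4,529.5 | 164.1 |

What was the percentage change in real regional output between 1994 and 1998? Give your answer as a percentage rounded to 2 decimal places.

-5.10%

Real regional output 1994 = 3824.8/1.315 = 2908.59.
Real regional output 1998 = 4529.5/1.641 = 2760.21.
Change = 2760.21/2908.59 − 1 = -0.0510.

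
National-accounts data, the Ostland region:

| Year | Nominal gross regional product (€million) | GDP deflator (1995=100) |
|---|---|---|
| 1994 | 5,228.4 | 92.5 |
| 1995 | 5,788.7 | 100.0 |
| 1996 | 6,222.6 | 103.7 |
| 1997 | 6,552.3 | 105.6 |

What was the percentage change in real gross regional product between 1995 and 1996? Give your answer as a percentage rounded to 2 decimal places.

Real gross regional product 1995 = 5788.7/1.000 = 5788.70.
Real gross regional product 1996 = 6222.6/1.037 = 6000.58.
Change = 6000.58/5788.70 − 1 = 0.0366.

3.66%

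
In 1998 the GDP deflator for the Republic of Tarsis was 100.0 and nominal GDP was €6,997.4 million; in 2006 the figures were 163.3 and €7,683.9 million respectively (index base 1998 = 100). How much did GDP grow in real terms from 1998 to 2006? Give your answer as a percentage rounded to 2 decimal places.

-32.76%

Real GDP 1998 = 6997.4 / 1.000 = 6997.40.
Real GDP 2006 = 7683.9 / 1.633 = 4705.39.
Real growth = 4705.39 / 6997.40 − 1 = -0.3276.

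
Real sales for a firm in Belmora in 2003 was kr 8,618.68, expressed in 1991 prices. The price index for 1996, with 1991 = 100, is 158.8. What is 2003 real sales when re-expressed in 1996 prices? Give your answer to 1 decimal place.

Real sales in 1996 prices = Real sales in 1991 prices × (P_1996/P_1991) = 8618.68 × 1.588 = 13686.46.

kr 13,686.5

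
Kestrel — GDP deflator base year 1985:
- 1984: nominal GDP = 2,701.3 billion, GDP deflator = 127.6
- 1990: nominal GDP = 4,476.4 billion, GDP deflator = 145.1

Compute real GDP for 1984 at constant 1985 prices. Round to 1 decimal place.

2,117.0 billion

Real GDP = Nominal / (GDP deflator/100) = 2701.3 / 1.276 = 2117.01.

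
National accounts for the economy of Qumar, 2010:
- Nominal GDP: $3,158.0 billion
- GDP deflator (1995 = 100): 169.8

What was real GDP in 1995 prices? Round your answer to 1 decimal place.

Real GDP = Nominal / (GDP deflator/100) = 3158.0 / 1.698 = 1859.84.

$1,859.8 billion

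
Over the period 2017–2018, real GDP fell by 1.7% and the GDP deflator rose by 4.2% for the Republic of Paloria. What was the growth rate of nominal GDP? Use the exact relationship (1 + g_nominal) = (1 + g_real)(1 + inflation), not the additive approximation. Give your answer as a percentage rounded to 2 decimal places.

2.43%

(1 + g_nom) = (1 + g_real)(1 + π) = 0.9830 × 1.0420 = 1.02429.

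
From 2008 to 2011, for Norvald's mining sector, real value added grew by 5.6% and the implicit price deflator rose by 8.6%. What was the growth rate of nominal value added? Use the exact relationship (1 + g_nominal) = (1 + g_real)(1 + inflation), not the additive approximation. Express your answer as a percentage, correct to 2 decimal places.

(1 + g_nom) = (1 + g_real)(1 + π) = 1.0560 × 1.0860 = 1.14682.

14.68%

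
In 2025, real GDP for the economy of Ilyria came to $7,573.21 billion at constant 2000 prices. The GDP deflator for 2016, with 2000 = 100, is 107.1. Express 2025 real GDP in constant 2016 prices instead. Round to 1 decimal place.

$8,110.9 billion

Real GDP in 2016 prices = Real GDP in 2000 prices × (P_2016/P_2000) = 7573.21 × 1.071 = 8110.91.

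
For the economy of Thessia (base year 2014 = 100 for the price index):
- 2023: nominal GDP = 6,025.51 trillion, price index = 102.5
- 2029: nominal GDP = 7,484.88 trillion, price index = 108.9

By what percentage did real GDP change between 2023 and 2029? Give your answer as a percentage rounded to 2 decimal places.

16.92%

Deflate each year: 2023 → 6025.51/1.025 = 5878.55; 2029 → 7484.88/1.089 = 6873.17.
So real GDP changed by 6873.17/5878.55 − 1 = 0.1692, i.e. 16.92%.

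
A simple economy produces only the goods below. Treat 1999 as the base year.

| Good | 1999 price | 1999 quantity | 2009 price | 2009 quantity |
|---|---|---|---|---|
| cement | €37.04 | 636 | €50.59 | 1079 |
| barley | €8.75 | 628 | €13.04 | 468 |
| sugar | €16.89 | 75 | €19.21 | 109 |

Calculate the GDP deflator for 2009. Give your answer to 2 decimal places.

136.78

Nominal GDP 2009 = 50.59·1079 + 13.04·468 + 19.21·109 = 62783.22.
Real GDP 2009 (at 1999 prices) = 37.04·1079 + 8.75·468 + 16.89·109 = 45902.17.
Deflator = Nominal/Real × 100 = 62783.22/45902.17 × 100 = 136.776.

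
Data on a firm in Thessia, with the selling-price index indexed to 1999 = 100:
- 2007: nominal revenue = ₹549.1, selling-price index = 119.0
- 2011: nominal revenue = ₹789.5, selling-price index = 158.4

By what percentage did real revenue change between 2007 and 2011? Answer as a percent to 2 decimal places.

8.02%

Deflate each year: 2007 → 549.1/1.190 = 461.43; 2011 → 789.5/1.584 = 498.42.
So real revenue changed by 498.42/461.43 − 1 = 0.0802, i.e. 8.02%.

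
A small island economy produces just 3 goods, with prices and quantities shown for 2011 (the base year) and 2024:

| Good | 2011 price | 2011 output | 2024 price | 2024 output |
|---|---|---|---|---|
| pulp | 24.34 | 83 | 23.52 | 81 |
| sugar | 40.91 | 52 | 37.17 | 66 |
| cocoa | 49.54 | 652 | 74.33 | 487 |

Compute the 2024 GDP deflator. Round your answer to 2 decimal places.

Nominal GDP 2024 = 23.52·81 + 37.17·66 + 74.33·487 = 40557.05.
Real GDP 2024 (at 2011 prices) = 24.34·81 + 40.91·66 + 49.54·487 = 28797.58.
Deflator = Nominal/Real × 100 = 40557.05/28797.58 × 100 = 140.835.

140.83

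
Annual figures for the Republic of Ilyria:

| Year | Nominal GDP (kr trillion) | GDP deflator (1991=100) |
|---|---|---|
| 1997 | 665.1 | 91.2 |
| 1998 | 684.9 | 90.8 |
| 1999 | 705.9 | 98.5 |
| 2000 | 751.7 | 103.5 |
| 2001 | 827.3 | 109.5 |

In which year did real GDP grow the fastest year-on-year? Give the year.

1998: real = 684.9/0.908 = 754.30; growth vs 1997 (729.28) = 3.43%.
1999: real = 705.9/0.985 = 716.65; growth vs 1998 (754.30) = -4.99%.
2000: real = 751.7/1.035 = 726.28; growth vs 1999 (716.65) = 1.34%.
2001: real = 827.3/1.095 = 755.53; growth vs 2000 (726.28) = 4.03%.

2001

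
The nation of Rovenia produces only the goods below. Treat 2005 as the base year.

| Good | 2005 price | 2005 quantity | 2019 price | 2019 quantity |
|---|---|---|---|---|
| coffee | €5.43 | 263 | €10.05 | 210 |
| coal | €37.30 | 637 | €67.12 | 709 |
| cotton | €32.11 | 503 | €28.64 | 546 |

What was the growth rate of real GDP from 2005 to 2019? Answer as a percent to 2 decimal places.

9.14%

Real GDP 2005 = Nominal GDP 2005 = 5.43·263 + 37.30·637 + 32.11·503 = 41339.52.
Real GDP 2019 (at 2005 prices) = 5.43·210 + 37.30·709 + 32.11·546 = 45118.06.
Real growth = 45118.06/41339.52 − 1 = 0.0914.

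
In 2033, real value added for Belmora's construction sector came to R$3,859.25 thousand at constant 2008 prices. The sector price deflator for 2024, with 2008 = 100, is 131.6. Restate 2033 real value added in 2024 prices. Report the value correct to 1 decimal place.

Real value added in 2024 prices = Real value added in 2008 prices × (P_2024/P_2008) = 3859.25 × 1.316 = 5078.77.

R$5,078.8 thousand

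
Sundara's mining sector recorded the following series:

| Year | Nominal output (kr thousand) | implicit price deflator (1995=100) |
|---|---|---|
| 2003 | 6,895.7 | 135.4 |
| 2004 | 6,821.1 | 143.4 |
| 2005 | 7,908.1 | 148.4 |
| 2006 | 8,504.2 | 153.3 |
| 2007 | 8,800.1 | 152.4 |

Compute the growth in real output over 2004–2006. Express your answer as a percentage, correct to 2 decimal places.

16.62%

Real output 2004 = 6821.1/1.434 = 4756.69.
Real output 2006 = 8504.2/1.533 = 5547.42.
Change = 5547.42/4756.69 − 1 = 0.1662.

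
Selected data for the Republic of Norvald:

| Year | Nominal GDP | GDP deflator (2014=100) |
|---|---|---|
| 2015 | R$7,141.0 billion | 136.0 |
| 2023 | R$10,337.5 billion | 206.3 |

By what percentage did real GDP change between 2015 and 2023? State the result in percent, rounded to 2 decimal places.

-4.57%

Real GDP 2015 = 7141.0 / 1.360 = 5250.74.
Real GDP 2023 = 10337.5 / 2.063 = 5010.91.
Real growth = 5010.91 / 5250.74 − 1 = -0.0457.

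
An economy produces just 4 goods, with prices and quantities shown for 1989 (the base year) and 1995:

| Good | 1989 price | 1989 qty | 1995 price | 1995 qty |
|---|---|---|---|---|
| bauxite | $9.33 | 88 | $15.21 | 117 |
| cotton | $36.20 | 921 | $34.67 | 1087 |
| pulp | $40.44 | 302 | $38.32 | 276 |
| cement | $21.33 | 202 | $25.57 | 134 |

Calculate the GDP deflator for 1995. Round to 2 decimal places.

Nominal GDP 1995 = 15.21·117 + 34.67·1087 + 38.32·276 + 25.57·134 = 53468.56.
Real GDP 1995 (at 1989 prices) = 9.33·117 + 36.20·1087 + 40.44·276 + 21.33·134 = 54460.67.
Deflator = Nominal/Real × 100 = 53468.56/54460.67 × 100 = 98.178.

98.18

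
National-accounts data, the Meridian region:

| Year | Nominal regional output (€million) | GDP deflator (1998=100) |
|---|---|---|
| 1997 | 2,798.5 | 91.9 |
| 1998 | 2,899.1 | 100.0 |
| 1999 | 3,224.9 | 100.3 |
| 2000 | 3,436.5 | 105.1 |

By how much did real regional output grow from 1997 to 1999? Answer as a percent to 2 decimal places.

Real regional output 1997 = 2798.5/0.919 = 3045.16.
Real regional output 1999 = 3224.9/1.003 = 3215.25.
Change = 3215.25/3045.16 − 1 = 0.0559.

5.59%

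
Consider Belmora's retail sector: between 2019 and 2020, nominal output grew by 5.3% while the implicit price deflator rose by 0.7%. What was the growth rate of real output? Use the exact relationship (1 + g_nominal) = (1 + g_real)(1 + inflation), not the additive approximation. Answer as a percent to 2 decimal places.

4.57%

(1 + g_nom) = (1 + g_real)(1 + π), so g_real = 1.0530 / 1.0070 − 1 = 0.04568.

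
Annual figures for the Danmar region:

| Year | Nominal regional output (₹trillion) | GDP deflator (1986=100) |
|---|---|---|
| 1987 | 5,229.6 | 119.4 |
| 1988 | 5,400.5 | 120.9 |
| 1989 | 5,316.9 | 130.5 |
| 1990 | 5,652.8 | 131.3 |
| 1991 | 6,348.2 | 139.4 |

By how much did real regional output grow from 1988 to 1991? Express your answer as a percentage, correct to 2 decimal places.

1.95%

Real regional output 1988 = 5400.5/1.209 = 4466.91.
Real regional output 1991 = 6348.2/1.394 = 4553.95.
Change = 4553.95/4466.91 − 1 = 0.0195.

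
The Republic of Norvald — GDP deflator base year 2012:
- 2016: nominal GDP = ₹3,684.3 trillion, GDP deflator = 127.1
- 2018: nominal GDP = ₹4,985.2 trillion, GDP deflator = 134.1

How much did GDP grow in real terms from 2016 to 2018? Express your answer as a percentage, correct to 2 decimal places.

28.25%

Real GDP 2016 = 3684.3 / 1.271 = 2898.74.
Real GDP 2018 = 4985.2 / 1.341 = 3717.52.
Real growth = 3717.52 / 2898.74 − 1 = 0.2825.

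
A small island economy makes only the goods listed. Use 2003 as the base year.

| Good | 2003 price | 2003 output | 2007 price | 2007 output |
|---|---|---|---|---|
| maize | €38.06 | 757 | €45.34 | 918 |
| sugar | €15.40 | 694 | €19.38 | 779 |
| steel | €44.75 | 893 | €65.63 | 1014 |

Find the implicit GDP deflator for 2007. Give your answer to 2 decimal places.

Nominal GDP 2007 = 45.34·918 + 19.38·779 + 65.63·1014 = 123267.96.
Real GDP 2007 (at 2003 prices) = 38.06·918 + 15.40·779 + 44.75·1014 = 92312.18.
Deflator = Nominal/Real × 100 = 123267.96/92312.18 × 100 = 133.534.

133.53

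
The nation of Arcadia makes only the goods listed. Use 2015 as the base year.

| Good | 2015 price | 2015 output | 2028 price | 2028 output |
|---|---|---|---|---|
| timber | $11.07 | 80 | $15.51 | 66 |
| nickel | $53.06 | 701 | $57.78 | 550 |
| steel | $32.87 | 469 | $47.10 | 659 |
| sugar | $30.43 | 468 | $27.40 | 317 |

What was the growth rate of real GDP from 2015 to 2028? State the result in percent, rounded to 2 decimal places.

-9.62%

Real GDP 2015 = Nominal GDP 2015 = 11.07·80 + 53.06·701 + 32.87·469 + 30.43·468 = 67737.93.
Real GDP 2028 (at 2015 prices) = 11.07·66 + 53.06·550 + 32.87·659 + 30.43·317 = 61221.26.
Real growth = 61221.26/67737.93 − 1 = -0.0962.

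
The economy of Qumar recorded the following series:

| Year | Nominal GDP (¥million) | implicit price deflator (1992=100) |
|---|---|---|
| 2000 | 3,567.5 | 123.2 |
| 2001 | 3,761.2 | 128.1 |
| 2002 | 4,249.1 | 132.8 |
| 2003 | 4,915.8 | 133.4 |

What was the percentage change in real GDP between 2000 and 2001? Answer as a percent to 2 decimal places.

Real GDP 2000 = 3567.5/1.232 = 2895.70.
Real GDP 2001 = 3761.2/1.281 = 2936.14.
Change = 2936.14/2895.70 − 1 = 0.0140.

1.40%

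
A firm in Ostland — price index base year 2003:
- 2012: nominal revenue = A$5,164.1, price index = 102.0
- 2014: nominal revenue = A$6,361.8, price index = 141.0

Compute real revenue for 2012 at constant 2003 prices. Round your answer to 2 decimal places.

A$5,062.84

Real revenue = Nominal / (price index/100) = 5164.1 / 1.020 = 5062.84.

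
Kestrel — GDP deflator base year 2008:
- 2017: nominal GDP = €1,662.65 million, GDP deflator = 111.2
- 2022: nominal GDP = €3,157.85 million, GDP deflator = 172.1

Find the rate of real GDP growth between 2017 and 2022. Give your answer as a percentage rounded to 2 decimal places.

Real GDP 2017 = 1662.65 / 1.112 = 1495.19.
Real GDP 2022 = 3157.85 / 1.721 = 1834.89.
Real growth = 1834.89 / 1495.19 − 1 = 0.2272.

22.72%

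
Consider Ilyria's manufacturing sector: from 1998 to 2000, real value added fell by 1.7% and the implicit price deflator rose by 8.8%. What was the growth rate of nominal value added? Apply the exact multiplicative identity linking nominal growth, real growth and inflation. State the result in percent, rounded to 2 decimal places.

6.95%

(1 + g_nom) = (1 + g_real)(1 + π) = 0.9830 × 1.0880 = 1.06950.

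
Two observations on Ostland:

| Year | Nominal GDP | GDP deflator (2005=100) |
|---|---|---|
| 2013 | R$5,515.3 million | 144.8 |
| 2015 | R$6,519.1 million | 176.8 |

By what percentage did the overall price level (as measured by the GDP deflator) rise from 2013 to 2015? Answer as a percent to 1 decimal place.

22.1%

Price-level change = 176.8 / 144.8 − 1 = 0.2210.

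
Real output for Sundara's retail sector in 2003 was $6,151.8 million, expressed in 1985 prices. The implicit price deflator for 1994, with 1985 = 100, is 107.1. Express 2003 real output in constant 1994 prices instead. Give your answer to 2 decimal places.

Real output in 1994 prices = Real output in 1985 prices × (P_1994/P_1985) = 6151.8 × 1.071 = 6588.58.

$6,588.58 million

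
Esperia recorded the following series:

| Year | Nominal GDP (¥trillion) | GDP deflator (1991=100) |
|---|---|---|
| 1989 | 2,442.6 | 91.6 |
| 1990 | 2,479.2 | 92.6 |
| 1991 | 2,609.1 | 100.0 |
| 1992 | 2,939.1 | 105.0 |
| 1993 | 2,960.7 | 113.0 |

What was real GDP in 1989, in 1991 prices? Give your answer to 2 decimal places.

¥2,666.59 trillion

Real GDP 1989 = 2442.6 / 0.916 = 2666.59.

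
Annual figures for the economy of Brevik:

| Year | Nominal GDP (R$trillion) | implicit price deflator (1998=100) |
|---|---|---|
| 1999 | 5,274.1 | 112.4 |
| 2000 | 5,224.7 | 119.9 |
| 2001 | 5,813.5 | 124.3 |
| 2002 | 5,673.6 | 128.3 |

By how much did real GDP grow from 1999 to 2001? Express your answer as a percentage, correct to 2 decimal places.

Real GDP 1999 = 5274.1/1.124 = 4692.26.
Real GDP 2001 = 5813.5/1.243 = 4676.99.
Change = 4676.99/4692.26 − 1 = -0.0033.

-0.33%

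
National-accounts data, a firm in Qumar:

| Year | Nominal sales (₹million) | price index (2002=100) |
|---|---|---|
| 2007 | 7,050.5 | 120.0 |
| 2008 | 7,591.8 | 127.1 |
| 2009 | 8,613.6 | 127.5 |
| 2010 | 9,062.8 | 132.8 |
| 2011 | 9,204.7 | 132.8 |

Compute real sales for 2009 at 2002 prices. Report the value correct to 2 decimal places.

Real sales 2009 = 8613.6 / 1.275 = 6755.76.

₹6,755.76 million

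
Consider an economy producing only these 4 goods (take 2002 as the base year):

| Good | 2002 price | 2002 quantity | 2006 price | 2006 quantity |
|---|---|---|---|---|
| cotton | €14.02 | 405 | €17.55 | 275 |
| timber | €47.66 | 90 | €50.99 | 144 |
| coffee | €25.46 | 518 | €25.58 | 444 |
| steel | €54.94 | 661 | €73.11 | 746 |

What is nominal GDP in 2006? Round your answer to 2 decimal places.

€78066.39

Nominal GDP 2006 = Σ (p_2006 × q_2006) = 17.55·275 + 50.99·144 + 25.58·444 + 73.11·746 = 78066.39.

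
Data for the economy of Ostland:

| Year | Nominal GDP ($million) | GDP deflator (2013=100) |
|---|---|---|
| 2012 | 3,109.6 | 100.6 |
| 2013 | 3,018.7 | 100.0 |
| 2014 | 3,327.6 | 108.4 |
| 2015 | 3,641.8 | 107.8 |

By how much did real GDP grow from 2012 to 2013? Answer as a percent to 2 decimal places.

-2.34%

Real GDP 2012 = 3109.6/1.006 = 3091.05.
Real GDP 2013 = 3018.7/1.000 = 3018.70.
Change = 3018.70/3091.05 − 1 = -0.0234.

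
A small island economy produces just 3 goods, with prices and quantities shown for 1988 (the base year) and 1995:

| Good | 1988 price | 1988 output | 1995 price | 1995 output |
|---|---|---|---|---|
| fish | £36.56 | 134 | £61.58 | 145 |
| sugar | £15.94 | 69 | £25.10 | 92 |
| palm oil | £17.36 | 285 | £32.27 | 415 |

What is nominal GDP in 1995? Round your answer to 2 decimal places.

Nominal GDP 1995 = Σ (p_1995 × q_1995) = 61.58·145 + 25.10·92 + 32.27·415 = 24630.35.

£24630.35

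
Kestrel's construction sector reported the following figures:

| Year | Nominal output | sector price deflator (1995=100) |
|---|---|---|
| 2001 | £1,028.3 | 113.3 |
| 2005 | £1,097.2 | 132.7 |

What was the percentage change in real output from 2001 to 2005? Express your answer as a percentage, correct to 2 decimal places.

Real output 2001 = 1028.3 / 1.133 = 907.59.
Real output 2005 = 1097.2 / 1.327 = 826.83.
Real growth = 826.83 / 907.59 − 1 = -0.0890.

-8.90%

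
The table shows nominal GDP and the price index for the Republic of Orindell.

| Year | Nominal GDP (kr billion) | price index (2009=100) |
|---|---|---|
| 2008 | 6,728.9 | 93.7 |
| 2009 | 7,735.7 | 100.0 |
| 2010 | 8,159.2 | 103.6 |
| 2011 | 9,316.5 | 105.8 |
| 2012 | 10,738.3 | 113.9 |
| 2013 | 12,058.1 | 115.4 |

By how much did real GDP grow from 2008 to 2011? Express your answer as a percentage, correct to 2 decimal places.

Real GDP 2008 = 6728.9/0.937 = 7181.32.
Real GDP 2011 = 9316.5/1.058 = 8805.77.
Change = 8805.77/7181.32 − 1 = 0.2262.

22.62%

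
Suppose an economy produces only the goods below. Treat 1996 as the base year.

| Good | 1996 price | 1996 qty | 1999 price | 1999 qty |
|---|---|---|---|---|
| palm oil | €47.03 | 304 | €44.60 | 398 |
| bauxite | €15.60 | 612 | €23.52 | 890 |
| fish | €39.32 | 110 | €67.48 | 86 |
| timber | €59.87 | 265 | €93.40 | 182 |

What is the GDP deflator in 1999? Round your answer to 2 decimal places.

131.16

Nominal GDP 1999 = 44.60·398 + 23.52·890 + 67.48·86 + 93.40·182 = 61485.68.
Real GDP 1999 (at 1996 prices) = 47.03·398 + 15.60·890 + 39.32·86 + 59.87·182 = 46879.80.
Deflator = Nominal/Real × 100 = 61485.68/46879.80 × 100 = 131.156.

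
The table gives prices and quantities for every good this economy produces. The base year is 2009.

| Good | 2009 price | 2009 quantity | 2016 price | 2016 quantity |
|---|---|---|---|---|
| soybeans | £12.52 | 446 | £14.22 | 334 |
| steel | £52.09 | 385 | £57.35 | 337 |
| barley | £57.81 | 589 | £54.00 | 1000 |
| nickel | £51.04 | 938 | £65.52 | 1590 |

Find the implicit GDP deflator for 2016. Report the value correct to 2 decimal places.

Nominal GDP 2016 = 14.22·334 + 57.35·337 + 54.00·1000 + 65.52·1590 = 182253.23.
Real GDP 2016 (at 2009 prices) = 12.52·334 + 52.09·337 + 57.81·1000 + 51.04·1590 = 160699.61.
Deflator = Nominal/Real × 100 = 182253.23/160699.61 × 100 = 113.412.

113.41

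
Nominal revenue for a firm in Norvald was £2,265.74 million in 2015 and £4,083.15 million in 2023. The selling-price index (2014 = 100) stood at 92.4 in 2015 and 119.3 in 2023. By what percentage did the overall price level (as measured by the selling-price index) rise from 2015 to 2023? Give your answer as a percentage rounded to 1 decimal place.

Price-level change = 119.3 / 92.4 − 1 = 0.2911.

29.1%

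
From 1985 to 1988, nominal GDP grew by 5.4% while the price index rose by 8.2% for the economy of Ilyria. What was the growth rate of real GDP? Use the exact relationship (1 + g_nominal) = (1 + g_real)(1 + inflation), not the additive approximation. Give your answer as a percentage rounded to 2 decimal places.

-2.59%

(1 + g_nom) = (1 + g_real)(1 + π), so g_real = 1.0540 / 1.0820 − 1 = -0.02588.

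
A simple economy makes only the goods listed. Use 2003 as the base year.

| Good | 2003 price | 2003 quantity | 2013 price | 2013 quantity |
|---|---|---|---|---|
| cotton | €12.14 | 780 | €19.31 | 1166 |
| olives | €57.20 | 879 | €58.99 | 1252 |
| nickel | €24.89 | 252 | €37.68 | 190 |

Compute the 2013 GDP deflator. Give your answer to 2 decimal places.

114.40

Nominal GDP 2013 = 19.31·1166 + 58.99·1252 + 37.68·190 = 103530.14.
Real GDP 2013 (at 2003 prices) = 12.14·1166 + 57.20·1252 + 24.89·190 = 90498.74.
Deflator = Nominal/Real × 100 = 103530.14/90498.74 × 100 = 114.400.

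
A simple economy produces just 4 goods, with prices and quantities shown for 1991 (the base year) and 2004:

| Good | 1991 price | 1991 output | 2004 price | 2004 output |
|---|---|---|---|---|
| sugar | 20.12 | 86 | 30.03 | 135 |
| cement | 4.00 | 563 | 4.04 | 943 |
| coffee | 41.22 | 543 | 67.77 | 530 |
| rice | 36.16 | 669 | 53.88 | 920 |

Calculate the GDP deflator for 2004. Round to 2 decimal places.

Nominal GDP 2004 = 30.03·135 + 4.04·943 + 67.77·530 + 53.88·920 = 93351.47.
Real GDP 2004 (at 1991 prices) = 20.12·135 + 4.00·943 + 41.22·530 + 36.16·920 = 61602.00.
Deflator = Nominal/Real × 100 = 93351.47/61602.00 × 100 = 151.540.

151.54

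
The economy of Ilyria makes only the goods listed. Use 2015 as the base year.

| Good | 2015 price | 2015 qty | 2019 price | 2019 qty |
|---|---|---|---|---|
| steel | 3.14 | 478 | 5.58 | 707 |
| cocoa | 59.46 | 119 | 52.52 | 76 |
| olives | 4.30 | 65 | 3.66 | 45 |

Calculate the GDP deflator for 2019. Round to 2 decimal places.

116.86

Nominal GDP 2019 = 5.58·707 + 52.52·76 + 3.66·45 = 8101.28.
Real GDP 2019 (at 2015 prices) = 3.14·707 + 59.46·76 + 4.30·45 = 6932.44.
Deflator = Nominal/Real × 100 = 8101.28/6932.44 × 100 = 116.860.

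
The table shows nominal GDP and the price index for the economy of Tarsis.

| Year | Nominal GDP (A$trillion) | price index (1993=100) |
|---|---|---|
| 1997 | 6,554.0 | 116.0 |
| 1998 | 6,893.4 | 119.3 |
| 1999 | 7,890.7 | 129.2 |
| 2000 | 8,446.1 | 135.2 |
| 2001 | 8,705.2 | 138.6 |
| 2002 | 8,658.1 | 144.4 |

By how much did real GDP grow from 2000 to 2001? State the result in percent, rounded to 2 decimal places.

Real GDP 2000 = 8446.1/1.352 = 6247.12.
Real GDP 2001 = 8705.2/1.386 = 6280.81.
Change = 6280.81/6247.12 − 1 = 0.0054.

0.54%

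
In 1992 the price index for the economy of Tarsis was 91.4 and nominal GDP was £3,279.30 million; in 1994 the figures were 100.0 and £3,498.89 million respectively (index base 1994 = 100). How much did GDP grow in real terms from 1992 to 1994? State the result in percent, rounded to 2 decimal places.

-2.48%

Real GDP 1992 = 3279.30 / 0.914 = 3587.86.
Real GDP 1994 = 3498.89 / 1.000 = 3498.89.
Real growth = 3498.89 / 3587.86 − 1 = -0.0248.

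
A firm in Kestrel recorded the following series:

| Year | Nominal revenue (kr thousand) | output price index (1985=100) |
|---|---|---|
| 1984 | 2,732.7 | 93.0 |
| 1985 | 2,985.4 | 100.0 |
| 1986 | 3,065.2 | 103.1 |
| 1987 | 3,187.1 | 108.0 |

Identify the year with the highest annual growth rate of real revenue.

1985: real = 2985.4/1.000 = 2985.40; growth vs 1984 (2938.39) = 1.60%.
1986: real = 3065.2/1.031 = 2973.04; growth vs 1985 (2985.40) = -0.41%.
1987: real = 3187.1/1.080 = 2951.02; growth vs 1986 (2973.04) = -0.74%.

1985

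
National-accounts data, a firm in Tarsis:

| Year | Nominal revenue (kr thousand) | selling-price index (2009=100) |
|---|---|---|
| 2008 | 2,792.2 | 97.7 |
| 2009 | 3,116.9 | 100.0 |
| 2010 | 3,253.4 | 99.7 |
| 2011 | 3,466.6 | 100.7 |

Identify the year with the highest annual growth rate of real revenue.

2009

2009: real = 3116.9/1.000 = 3116.90; growth vs 2008 (2857.93) = 9.06%.
2010: real = 3253.4/0.997 = 3263.19; growth vs 2009 (3116.90) = 4.69%.
2011: real = 3466.6/1.007 = 3442.50; growth vs 2010 (3263.19) = 5.49%.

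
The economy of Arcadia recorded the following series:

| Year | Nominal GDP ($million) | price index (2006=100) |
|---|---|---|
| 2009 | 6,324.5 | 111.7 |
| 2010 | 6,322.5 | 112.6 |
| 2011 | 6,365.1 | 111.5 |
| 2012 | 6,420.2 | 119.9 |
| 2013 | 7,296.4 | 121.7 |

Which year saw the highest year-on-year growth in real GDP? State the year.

2013

2010: real = 6322.5/1.126 = 5615.01; growth vs 2009 (5662.04) = -0.83%.
2011: real = 6365.1/1.115 = 5708.61; growth vs 2010 (5615.01) = 1.67%.
2012: real = 6420.2/1.199 = 5354.63; growth vs 2011 (5708.61) = -6.20%.
2013: real = 7296.4/1.217 = 5995.40; growth vs 2012 (5354.63) = 11.97%.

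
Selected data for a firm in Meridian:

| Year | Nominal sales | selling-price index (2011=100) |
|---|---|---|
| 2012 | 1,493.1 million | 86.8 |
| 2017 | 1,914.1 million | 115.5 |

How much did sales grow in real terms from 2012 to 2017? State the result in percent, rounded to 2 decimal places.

-3.66%

Deflate each year: 2012 → 1493.1/0.868 = 1720.16; 2017 → 1914.1/1.155 = 1657.23.
So real sales changed by 1657.23/1720.16 − 1 = -0.0366, i.e. -3.66%.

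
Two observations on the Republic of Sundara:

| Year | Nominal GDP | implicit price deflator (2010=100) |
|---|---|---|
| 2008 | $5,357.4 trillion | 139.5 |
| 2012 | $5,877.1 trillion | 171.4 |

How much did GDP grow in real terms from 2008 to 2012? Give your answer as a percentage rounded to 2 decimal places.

Deflate each year: 2008 → 5357.4/1.395 = 3840.43; 2012 → 5877.1/1.714 = 3428.88.
So real GDP changed by 3428.88/3840.43 − 1 = -0.1072, i.e. -10.72%.

-10.72%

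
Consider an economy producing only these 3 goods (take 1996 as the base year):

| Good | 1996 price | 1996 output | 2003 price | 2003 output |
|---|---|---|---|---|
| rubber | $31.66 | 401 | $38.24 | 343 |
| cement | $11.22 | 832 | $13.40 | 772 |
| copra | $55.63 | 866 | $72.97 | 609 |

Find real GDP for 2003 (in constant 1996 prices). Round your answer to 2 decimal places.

$53399.89

Real GDP 2003 = Σ (p_1996 × q_2003) = 31.66·343 + 11.22·772 + 55.63·609 = 53399.89.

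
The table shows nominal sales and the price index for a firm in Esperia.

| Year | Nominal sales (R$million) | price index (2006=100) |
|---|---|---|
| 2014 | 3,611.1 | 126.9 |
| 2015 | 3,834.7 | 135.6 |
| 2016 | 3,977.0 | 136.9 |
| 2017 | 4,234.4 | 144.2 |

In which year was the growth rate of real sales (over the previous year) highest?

2016

2015: real = 3834.7/1.356 = 2827.95; growth vs 2014 (2845.63) = -0.62%.
2016: real = 3977.0/1.369 = 2905.04; growth vs 2015 (2827.95) = 2.73%.
2017: real = 4234.4/1.442 = 2936.48; growth vs 2016 (2905.04) = 1.08%.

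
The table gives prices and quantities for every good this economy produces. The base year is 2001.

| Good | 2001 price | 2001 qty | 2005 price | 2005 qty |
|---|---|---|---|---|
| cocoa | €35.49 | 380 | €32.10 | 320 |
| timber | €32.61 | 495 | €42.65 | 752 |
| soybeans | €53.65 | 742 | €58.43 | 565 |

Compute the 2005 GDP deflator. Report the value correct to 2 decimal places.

113.85

Nominal GDP 2005 = 32.10·320 + 42.65·752 + 58.43·565 = 75357.75.
Real GDP 2005 (at 2001 prices) = 35.49·320 + 32.61·752 + 53.65·565 = 66191.77.
Deflator = Nominal/Real × 100 = 75357.75/66191.77 × 100 = 113.848.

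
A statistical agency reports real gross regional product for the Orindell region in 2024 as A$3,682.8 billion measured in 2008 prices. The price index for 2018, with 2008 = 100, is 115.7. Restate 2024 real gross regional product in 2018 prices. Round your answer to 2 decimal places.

Real gross regional product in 2018 prices = Real gross regional product in 2008 prices × (P_2018/P_2008) = 3682.8 × 1.157 = 4261.00.

A$4,261.00 billion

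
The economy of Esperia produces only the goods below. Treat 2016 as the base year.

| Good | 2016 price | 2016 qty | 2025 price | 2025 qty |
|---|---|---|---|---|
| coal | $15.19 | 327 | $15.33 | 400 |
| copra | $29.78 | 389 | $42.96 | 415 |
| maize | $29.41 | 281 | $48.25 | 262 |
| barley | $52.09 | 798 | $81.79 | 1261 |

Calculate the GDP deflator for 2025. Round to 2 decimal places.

152.18

Nominal GDP 2025 = 15.33·400 + 42.96·415 + 48.25·262 + 81.79·1261 = 139739.09.
Real GDP 2025 (at 2016 prices) = 15.19·400 + 29.78·415 + 29.41·262 + 52.09·1261 = 91825.61.
Deflator = Nominal/Real × 100 = 139739.09/91825.61 × 100 = 152.179.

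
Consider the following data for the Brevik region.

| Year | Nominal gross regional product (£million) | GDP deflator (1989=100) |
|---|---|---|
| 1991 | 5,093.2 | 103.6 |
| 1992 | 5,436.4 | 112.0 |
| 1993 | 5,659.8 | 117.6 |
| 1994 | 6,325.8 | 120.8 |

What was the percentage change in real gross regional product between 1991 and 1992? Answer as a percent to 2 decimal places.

Real gross regional product 1991 = 5093.2/1.036 = 4916.22.
Real gross regional product 1992 = 5436.4/1.120 = 4853.93.
Change = 4853.93/4916.22 − 1 = -0.0127.

-1.27%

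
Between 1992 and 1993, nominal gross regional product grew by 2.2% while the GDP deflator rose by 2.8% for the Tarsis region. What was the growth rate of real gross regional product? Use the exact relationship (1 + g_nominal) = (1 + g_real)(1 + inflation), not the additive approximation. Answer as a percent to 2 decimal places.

-0.58%

(1 + g_nom) = (1 + g_real)(1 + π), so g_real = 1.0220 / 1.0280 − 1 = -0.00584.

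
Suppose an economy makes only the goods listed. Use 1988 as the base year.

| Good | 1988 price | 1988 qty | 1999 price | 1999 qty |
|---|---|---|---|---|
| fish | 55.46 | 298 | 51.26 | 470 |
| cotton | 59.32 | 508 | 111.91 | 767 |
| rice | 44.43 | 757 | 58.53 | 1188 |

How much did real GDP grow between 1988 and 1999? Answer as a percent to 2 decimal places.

Real GDP 1988 = Nominal GDP 1988 = 55.46·298 + 59.32·508 + 44.43·757 = 80295.15.
Real GDP 1999 (at 1988 prices) = 55.46·470 + 59.32·767 + 44.43·1188 = 124347.48.
Real growth = 124347.48/80295.15 − 1 = 0.5486.

54.86%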